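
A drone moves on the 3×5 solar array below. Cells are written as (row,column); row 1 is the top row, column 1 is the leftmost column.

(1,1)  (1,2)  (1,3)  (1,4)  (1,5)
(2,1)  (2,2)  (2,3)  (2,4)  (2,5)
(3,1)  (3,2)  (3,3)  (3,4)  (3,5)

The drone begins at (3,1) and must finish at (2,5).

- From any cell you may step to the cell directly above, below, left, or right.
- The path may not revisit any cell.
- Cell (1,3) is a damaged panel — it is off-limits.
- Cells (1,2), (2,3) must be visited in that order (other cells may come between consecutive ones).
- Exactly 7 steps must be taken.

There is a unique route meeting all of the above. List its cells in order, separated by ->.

(3,1) -> (2,1) -> (1,1) -> (1,2) -> (2,2) -> (2,3) -> (2,4) -> (2,5)

The waypoints must appear in the order (1,2), (2,3), with no cell reused.
Route from (3,1): 2× up (reaching (1,1)), right to (1,2), down to (2,2), 3× right (reaching (2,5)) — 7 moves in all.
Check: order respected ((1,2) at step 3, (2,3) at step 5); 7 moves as required.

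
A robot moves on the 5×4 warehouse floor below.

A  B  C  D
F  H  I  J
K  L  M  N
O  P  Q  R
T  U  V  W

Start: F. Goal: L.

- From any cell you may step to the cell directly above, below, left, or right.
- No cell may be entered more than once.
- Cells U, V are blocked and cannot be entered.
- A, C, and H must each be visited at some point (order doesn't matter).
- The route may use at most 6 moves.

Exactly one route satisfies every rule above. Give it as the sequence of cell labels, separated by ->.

F -> A -> B -> C -> I -> H -> L

The 6-move cap with required stops at A, C, H leaves no slack for detours.
Route from F: up to A, 2× right (reaching C), down to I, left to H, down to L — 6 moves in all.
Check: all required cells visited; 6 ≤ 6 moves.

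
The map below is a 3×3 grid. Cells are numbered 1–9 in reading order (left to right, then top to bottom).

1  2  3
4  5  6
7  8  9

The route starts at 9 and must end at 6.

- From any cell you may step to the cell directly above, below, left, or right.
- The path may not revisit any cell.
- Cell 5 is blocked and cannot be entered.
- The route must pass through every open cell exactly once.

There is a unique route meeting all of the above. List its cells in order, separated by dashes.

9 - 8 - 7 - 4 - 1 - 2 - 3 - 6

Need to visit all 8 open cells exactly once, starting at 9 and ending at 6.
Cell 3 has only two open neighbours (6 and 2), so the path must pass straight through it: one of those is the cell it's entered from and the other is where it exits.
Route from 9: 2× left (reaching 7), 2× up (reaching 1), 2× right (reaching 3), down to 6 — 7 moves in all.
Check: all 8 open cells covered.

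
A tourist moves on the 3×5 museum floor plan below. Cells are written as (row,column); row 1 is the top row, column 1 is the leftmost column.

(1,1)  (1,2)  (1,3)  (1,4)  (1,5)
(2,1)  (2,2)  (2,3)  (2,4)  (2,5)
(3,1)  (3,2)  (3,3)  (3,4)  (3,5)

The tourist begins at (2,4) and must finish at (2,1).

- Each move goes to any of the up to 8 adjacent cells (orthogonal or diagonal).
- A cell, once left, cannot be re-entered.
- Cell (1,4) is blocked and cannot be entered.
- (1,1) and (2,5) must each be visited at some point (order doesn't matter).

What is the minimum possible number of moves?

6

Any route passes through (1,1) and (2,5) in some order between (2,4) and (2,1). Summing Chebyshev distances along each leg and taking the cheapest ordering ((2,4) → (2,5) → (1,1) → (2,1)) gives a lower bound of 1 + 4 + 1 = 6 moves.
A route of 6 moves achieves this: (2,4) → (2,5) → (3,4) → (2,3) → (1,2) → (1,1) → (2,1).
Since 6 matches the lower bound, it is optimal.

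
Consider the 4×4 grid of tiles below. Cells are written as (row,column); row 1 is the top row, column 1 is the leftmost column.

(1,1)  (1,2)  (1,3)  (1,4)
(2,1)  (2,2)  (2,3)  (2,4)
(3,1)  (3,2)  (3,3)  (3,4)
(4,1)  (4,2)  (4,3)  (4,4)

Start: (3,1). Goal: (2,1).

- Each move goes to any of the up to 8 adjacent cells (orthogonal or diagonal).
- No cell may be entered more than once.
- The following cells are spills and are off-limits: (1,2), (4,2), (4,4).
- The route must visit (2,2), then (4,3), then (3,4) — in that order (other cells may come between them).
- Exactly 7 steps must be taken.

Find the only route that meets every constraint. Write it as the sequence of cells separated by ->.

The waypoints must appear in the order (2,2), (4,3), (3,4), with no cell reused.
Route from (3,1): up-right to (2,2), down-right to (3,3), down to (4,3), up-right to (3,4), up-left to (2,3), down-left to (3,2), up-left to (2,1) — 7 moves in all.
Check: order respected ((2,2) at step 1, (4,3) at step 3, (3,4) at step 4); 7 moves as required.

(3,1) -> (2,2) -> (3,3) -> (4,3) -> (3,4) -> (2,3) -> (3,2) -> (2,1)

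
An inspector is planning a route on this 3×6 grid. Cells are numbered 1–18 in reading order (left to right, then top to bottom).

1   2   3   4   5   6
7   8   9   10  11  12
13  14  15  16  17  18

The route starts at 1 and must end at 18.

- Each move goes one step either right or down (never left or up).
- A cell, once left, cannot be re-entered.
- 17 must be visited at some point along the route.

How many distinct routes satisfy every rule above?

A right/down-only route from 1 to 18 makes exactly 2 down-moves and 5 right-moves in some order.
With no other constraints that would be C(7,2) = 21 routes.
Split at 17 and multiply the segment counts: 1→17: 15; 17→18: 1; product = 15.
That gives 15 routes.

15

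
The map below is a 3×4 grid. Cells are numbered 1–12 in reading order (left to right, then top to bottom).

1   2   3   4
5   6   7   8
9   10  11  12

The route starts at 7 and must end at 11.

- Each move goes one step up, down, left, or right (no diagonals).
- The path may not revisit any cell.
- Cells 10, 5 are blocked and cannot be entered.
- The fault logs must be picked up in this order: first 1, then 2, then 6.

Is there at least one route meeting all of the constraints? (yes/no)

no

1 must be visited but has only one open neighbour (2), and it is neither the start nor the goal — the route would have to enter and leave through 2, re-entering it.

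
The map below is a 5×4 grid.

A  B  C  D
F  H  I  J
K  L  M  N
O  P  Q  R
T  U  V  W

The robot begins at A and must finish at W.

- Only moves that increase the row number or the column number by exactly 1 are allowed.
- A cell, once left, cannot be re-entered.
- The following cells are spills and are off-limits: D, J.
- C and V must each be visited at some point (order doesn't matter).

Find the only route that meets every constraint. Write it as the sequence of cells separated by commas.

Moves only go right or down, so the column and row indices never decrease.
Route from A: right 2 to C, down 4 to V, right 1 to W — 7 moves in all.
Check: all required cells visited.

A, B, C, I, M, Q, V, W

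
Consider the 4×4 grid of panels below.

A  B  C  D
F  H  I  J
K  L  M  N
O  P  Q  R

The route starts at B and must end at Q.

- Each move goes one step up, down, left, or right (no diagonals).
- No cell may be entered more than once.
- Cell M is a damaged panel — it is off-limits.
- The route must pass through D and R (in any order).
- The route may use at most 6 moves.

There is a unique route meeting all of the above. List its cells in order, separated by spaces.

B C D J N R Q

The budget equals the shortest possible length, so every move has to be on a shortest route through the required cells.
Route from B: 2× right (reaching D), 3× down (reaching R), left to Q — 6 moves in all.
Check: all required cells visited; 6 ≤ 6 moves.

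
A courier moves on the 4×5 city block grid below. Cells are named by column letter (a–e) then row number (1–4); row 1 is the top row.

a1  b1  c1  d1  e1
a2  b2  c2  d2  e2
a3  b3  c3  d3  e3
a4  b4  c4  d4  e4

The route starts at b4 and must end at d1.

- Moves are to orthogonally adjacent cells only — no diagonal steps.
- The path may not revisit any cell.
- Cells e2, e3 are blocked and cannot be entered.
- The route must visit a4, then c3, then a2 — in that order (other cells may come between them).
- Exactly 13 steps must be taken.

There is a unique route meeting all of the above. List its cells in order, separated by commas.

The waypoints must appear in the order a4, c3, a2, with no cell reused.
Route from b4: left to a4, up to a3, 3× right (reaching d3), up to d2, 3× left (reaching a2), up to a1, 3× right (reaching d1) — 13 moves in all.
Check: order respected (a4 at step 1, c3 at step 4, a2 at step 9); 13 moves as required.

b4, a4, a3, b3, c3, d3, d2, c2, b2, a2, a1, b1, c1, d1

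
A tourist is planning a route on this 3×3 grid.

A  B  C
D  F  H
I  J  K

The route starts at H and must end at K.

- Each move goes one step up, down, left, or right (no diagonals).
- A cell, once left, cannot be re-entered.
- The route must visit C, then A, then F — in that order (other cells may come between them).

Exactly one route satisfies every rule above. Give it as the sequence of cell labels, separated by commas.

H, C, B, A, D, F, J, K

The waypoints must appear in the order C, A, F, with no cell reused.
Route from H: up to C, 2× left (reaching A), down to D, right to F, down to J, right to K — 7 moves in all.
Check: order respected (C at step 1, A at step 3, F at step 5).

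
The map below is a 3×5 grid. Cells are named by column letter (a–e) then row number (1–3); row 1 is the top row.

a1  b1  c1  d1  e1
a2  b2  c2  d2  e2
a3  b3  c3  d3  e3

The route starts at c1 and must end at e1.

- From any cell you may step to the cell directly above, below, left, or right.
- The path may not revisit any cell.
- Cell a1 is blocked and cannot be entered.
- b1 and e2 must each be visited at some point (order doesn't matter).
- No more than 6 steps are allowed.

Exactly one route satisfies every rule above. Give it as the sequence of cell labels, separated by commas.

Any route must reach b1 and e2 and still end at e1 within 6 moves, so the order of the required stops is forced.
Route from c1: left 1 to b1, down 1 to b2, right 3 to e2, up 1 to e1 — 6 moves in all.
Check: all required cells visited; 6 ≤ 6 moves.

c1, b1, b2, c2, d2, e2, e1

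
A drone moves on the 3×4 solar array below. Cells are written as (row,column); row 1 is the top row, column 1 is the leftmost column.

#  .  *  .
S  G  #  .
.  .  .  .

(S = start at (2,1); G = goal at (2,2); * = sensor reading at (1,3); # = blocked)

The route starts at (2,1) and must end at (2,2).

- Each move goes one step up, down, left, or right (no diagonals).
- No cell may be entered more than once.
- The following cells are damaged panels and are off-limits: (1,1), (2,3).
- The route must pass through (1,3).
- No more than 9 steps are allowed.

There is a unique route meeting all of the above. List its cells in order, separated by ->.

Any route must reach (1,3) and still end at (2,2) within 9 moves, so the order of the required stops is forced.
Route from (2,1): down to (3,1), 3× right (reaching (3,4)), 2× up (reaching (1,4)), 2× left (reaching (1,2)), down to (2,2) — 9 moves in all.
Check: all required cells visited; 9 ≤ 9 moves.

(2,1) -> (3,1) -> (3,2) -> (3,3) -> (3,4) -> (2,4) -> (1,4) -> (1,3) -> (1,2) -> (2,2)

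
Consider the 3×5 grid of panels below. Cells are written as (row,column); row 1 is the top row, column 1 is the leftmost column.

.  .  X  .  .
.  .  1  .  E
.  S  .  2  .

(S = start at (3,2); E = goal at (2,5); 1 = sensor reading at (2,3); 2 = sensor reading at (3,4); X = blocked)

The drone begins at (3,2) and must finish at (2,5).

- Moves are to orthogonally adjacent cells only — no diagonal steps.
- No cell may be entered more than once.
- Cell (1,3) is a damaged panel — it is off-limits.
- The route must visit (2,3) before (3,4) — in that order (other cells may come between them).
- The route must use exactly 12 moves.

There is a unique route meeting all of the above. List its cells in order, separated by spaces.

The waypoints must appear in the order (2,3), (3,4), with no cell reused.
Route from (3,2): left 1 to (3,1), up 2 to (1,1), right 1 to (1,2), down 1 to (2,2), right 1 to (2,3), down 1 to (3,3), right 1 to (3,4), up 2 to (1,4), right 1 to (1,5), down 1 to (2,5) — 12 moves in all.
Check: order respected (1 at step 6, 2 at step 8); 12 moves as required.

(3,2) (3,1) (2,1) (1,1) (1,2) (2,2) (2,3) (3,3) (3,4) (2,4) (1,4) (1,5) (2,5)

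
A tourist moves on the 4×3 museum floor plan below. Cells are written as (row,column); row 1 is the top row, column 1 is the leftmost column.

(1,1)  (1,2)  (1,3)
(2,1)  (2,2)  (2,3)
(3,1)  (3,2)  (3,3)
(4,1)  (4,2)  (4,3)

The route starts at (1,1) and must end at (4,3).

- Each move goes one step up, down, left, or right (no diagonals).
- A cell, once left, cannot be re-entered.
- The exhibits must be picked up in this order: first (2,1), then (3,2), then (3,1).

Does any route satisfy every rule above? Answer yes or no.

One route that works: (1,1) → (2,1) → (2,2) → (3,2) → (3,1) → (4,1) → (4,2) → (4,3).

yes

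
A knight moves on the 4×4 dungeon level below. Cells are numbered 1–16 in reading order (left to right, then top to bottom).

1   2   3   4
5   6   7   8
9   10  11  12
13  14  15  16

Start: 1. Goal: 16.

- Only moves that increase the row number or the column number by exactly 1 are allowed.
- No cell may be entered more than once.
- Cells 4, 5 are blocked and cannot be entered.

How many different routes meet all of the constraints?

A right/down-only route from 1 to 16 makes exactly 3 down-moves and 3 right-moves in some order.
With no other constraints that would be C(6,3) = 20 routes.
Subtract routes through each blocked cell (inclusion–exclusion for overlaps): − through 4: 1 − through 5: 10 → 9.
That gives 9 routes.

9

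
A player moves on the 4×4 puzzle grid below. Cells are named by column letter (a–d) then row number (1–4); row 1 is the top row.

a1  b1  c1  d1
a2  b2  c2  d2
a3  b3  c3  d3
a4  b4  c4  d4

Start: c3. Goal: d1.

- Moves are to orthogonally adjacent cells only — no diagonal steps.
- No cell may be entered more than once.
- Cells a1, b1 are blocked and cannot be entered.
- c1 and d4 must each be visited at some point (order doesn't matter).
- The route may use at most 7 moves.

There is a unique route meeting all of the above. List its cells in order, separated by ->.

c3 -> c4 -> d4 -> d3 -> d2 -> c2 -> c1 -> d1

Any route must reach c1 and d4 and still end at d1 within 7 moves, so the order of the required stops is forced.
Route from c3: down 1 to c4, right 1 to d4, up 2 to d2, left 1 to c2, up 1 to c1, right 1 to d1 — 7 moves in all.
Check: all required cells visited; 7 ≤ 7 moves.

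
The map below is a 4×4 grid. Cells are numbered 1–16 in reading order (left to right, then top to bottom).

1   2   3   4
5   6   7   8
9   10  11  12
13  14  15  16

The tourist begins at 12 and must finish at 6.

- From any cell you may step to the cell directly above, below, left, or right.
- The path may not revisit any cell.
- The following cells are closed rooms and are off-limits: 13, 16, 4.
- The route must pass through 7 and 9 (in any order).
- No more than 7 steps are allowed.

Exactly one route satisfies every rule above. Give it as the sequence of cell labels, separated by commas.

The budget equals the shortest possible length, so every move has to be on a shortest route through the required cells.
Route from 12: up 1 to 8, left 1 to 7, down 1 to 11, left 2 to 9, up 1 to 5, right 1 to 6 — 7 moves in all.
Check: all required cells visited; 7 ≤ 7 moves.

12, 8, 7, 11, 10, 9, 5, 6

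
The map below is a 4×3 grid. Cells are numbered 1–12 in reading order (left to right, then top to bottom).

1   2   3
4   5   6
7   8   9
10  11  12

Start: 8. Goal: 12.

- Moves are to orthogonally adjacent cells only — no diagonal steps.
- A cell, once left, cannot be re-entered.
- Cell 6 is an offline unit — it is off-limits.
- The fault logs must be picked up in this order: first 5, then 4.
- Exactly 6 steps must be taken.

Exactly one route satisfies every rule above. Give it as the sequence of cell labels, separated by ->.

8 -> 5 -> 4 -> 7 -> 10 -> 11 -> 12

The waypoints must appear in the order 5, 4, with no cell reused.
Route from 8: up 1 to 5, left 1 to 4, down 2 to 10, right 2 to 12 — 6 moves in all.
Check: order respected (5 at step 1, 4 at step 2); 6 moves as required.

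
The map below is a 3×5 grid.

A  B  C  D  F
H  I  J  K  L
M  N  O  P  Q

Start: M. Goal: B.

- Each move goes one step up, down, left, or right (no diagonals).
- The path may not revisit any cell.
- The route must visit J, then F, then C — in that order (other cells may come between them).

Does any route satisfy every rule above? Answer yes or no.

yes

One route that works: M → H → I → J → K → L → F → D → C → B.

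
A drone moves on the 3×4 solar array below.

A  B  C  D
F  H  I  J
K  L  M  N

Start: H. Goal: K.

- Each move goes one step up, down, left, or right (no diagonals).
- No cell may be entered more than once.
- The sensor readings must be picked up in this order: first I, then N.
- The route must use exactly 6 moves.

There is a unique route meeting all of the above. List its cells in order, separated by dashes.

The waypoints must appear in the order I, N, with no cell reused.
Route from H: right 2 to J, down 1 to N, left 3 to K — 6 moves in all.
Check: order respected (I at step 1, N at step 3); 6 moves as required.

H - I - J - N - M - L - K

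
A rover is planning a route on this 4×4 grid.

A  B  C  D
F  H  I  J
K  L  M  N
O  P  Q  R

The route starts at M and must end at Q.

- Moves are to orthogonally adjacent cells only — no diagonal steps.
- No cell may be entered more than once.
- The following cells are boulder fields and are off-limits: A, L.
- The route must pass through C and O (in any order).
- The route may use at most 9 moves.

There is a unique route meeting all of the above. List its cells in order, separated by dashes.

M - I - C - B - H - F - K - O - P - Q

The 9-move cap with required stops at C, O leaves no slack for detours.
Route from M: 2× up (reaching C), left to B, down to H, left to F, 2× down (reaching O), 2× right (reaching Q) — 9 moves in all.
Check: all required cells visited; 9 ≤ 9 moves.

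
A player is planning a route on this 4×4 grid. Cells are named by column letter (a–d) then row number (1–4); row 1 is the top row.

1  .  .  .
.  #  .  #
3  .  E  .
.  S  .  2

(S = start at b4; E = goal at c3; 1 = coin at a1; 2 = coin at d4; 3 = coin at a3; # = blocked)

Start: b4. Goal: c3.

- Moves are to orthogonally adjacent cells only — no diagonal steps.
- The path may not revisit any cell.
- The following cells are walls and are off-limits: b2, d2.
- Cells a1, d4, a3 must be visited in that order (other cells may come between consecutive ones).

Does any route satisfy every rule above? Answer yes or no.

no

Even ignoring the required order, no revisit-free route from b4 to c3 manages to pass through all of a1, d4, and a3: branching out from b4, every path either misses one of them or, having collected them, can no longer reach c3 without re-entering a cell.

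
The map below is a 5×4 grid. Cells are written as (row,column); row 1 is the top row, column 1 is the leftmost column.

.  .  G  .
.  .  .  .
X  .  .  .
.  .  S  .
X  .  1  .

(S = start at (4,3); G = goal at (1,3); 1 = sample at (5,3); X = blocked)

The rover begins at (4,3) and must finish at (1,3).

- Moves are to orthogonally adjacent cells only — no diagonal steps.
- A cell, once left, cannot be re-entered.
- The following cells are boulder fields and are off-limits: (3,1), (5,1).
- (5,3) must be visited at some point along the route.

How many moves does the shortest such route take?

Any route passes through (5,3) somewhere between (4,3) and (1,3). Summing Manhattan distances along the two legs ((4,3) → (5,3) → (1,3)) gives a lower bound of 1 + 4 = 5 moves.
The shortest route satisfying every rule uses 7 moves: (4,3) → (5,3) → (5,2) → (4,2) → (3,2) → (2,2) → (1,2) → (1,3).
The no-revisit rule (legs can't share cells) pushes the minimum above the 5-move bound; an exhaustive check rules out every length from 5 to 6, leaving 7 as the minimum.

7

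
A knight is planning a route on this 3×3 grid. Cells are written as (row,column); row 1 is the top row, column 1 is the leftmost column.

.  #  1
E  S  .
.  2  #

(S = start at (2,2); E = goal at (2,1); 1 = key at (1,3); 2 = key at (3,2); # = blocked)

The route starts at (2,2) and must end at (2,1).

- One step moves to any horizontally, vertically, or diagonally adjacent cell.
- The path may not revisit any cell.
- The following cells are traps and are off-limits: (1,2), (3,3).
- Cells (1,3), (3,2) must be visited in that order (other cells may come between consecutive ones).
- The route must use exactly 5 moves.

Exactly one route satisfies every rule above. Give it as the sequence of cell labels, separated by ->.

The waypoints must appear in the order (1,3), (3,2), with no cell reused.
Route from (2,2): up-right 1 to (1,3), down 1 to (2,3), down-left 1 to (3,2), left 1 to (3,1), up 1 to (2,1) — 5 moves in all.
Check: order respected (1 at step 1, 2 at step 3); 5 moves as required.

(2,2) -> (1,3) -> (2,3) -> (3,2) -> (3,1) -> (2,1)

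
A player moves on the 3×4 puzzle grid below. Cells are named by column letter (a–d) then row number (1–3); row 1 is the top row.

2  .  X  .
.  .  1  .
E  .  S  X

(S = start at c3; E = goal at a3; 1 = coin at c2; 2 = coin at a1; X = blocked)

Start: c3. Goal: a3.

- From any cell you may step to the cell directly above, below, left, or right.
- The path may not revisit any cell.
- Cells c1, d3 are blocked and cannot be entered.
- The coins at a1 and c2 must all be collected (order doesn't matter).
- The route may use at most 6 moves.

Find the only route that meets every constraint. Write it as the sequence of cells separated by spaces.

The budget equals the shortest possible length, so every move has to be on a shortest route through the required cells.
Route from c3: up 1 to c2, left 1 to b2, up 1 to b1, left 1 to a1, down 2 to a3 — 6 moves in all.
Check: all required cells visited; 6 ≤ 6 moves.

c3 c2 b2 b1 a1 a2 a3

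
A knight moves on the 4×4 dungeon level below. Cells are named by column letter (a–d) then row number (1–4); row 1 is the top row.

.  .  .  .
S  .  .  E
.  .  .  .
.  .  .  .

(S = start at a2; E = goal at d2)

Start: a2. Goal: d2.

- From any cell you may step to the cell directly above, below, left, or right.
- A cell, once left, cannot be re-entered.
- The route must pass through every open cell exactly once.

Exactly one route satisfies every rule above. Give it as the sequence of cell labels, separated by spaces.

Need to visit all 16 open cells exactly once, starting at a2 and ending at d2.
Route from a2: up to a1, right to b1, 2× down (reaching b3), left to a3, down to a4, 3× right (reaching d4), up to d3, left to c3, 2× up (reaching c1), right to d1, down to d2 — 15 moves in all.
Check: all 16 open cells covered.

a2 a1 b1 b2 b3 a3 a4 b4 c4 d4 d3 c3 c2 c1 d1 d2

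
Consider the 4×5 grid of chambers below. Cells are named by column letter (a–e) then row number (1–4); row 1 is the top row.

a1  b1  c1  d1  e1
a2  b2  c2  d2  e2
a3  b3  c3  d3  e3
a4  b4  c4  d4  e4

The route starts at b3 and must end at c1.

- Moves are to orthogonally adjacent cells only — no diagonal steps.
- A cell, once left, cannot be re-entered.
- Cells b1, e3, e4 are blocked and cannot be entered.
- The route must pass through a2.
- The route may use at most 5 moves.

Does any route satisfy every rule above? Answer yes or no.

One route that works: b3 → a3 → a2 → b2 → c2 → c1.

yes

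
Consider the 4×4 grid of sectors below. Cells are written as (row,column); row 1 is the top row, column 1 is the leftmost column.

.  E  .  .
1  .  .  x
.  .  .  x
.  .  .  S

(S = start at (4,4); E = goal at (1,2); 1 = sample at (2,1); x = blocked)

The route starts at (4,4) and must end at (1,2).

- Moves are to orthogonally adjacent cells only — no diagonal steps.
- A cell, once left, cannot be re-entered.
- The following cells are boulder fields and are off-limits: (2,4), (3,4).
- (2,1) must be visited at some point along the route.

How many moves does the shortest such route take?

7

Any route passes through (2,1) somewhere between (4,4) and (1,2). Summing Manhattan distances along the two legs ((4,4) → (2,1) → (1,2)) gives a lower bound of 5 + 2 = 7 moves.
A route of 7 moves achieves this: (4,4) → (4,3) → (3,3) → (2,3) → (2,2) → (2,1) → (1,1) → (1,2).
Since 7 matches the lower bound, it is optimal.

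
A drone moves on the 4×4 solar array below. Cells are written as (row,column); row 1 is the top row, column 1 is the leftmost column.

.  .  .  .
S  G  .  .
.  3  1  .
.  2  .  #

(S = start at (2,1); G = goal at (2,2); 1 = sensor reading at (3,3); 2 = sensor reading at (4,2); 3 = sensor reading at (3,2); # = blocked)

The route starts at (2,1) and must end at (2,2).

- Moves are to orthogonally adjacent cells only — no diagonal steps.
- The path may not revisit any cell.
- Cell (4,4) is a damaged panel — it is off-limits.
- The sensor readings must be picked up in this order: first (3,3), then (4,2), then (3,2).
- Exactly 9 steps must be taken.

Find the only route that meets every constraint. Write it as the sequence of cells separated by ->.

The waypoints must appear in the order (3,3), (4,2), (3,2), with no cell reused.
Route from (2,1): up to (1,1), 2× right (reaching (1,3)), 3× down (reaching (4,3)), left to (4,2), 2× up (reaching (2,2)) — 9 moves in all.
Check: order respected (1 at step 5, 2 at step 7, 3 at step 8); 9 moves as required.

(2,1) -> (1,1) -> (1,2) -> (1,3) -> (2,3) -> (3,3) -> (4,3) -> (4,2) -> (3,2) -> (2,2)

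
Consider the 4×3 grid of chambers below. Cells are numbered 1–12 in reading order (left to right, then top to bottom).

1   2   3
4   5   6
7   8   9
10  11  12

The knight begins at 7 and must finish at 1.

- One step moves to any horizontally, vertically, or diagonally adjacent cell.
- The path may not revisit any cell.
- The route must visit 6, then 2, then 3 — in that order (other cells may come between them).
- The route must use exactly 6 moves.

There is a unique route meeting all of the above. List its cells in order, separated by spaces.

7 8 6 2 3 5 1

The waypoints must appear in the order 6, 2, 3, with no cell reused.
Route from 7: right to 8, up-right to 6, up-left to 2, right to 3, down-left to 5, up-left to 1 — 6 moves in all.
Check: order respected (6 at step 2, 2 at step 3, 3 at step 4); 6 moves as required.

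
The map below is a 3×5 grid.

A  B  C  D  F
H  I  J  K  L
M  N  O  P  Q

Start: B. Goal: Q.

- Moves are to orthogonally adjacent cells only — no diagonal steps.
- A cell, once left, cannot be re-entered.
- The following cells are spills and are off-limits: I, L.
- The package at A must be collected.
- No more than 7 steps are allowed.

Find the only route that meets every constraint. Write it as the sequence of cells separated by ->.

Any route must reach A and still end at Q within 7 moves, so the order of the required stops is forced.
Route from B: left to A, 2× down (reaching M), 4× right (reaching Q) — 7 moves in all.
Check: all required cells visited; 7 ≤ 7 moves.

B -> A -> H -> M -> N -> O -> P -> Q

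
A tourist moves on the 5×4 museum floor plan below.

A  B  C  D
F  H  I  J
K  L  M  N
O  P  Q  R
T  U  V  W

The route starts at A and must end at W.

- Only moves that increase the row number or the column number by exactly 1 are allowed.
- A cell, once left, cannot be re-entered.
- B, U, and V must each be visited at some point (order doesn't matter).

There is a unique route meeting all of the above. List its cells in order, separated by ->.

A -> B -> H -> L -> P -> U -> V -> W

Moves only go right or down, so the column and row indices never decrease.
Route from A: right to B, 4× down (reaching U), 2× right (reaching W) — 7 moves in all.
Check: all required cells visited.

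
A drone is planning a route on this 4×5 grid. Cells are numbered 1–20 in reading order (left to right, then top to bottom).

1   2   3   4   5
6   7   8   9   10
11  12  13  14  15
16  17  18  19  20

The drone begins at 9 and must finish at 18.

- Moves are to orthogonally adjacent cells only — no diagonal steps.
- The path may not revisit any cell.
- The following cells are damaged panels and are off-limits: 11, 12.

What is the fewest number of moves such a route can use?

3

The Manhattan distance from 9 to 18 is |2−4| + |4−3| = 3, so at least 3 moves are needed.
A route of 3 moves achieves this: 9 → 14 → 19 → 18.
Since 3 matches the lower bound, it is optimal.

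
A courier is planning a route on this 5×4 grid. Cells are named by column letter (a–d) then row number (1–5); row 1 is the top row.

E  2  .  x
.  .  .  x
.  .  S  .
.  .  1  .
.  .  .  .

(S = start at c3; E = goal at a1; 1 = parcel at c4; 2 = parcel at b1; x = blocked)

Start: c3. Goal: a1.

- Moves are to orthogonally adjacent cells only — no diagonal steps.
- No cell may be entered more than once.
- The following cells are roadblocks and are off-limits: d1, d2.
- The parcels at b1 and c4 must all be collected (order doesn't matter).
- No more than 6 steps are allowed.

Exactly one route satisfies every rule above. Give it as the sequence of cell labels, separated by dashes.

c3 - c4 - b4 - b3 - b2 - b1 - a1

Any route must reach b1 and c4 and still end at a1 within 6 moves, so the order of the required stops is forced.
Route from c3: down to c4, left to b4, 3× up (reaching b1), left to a1 — 6 moves in all.
Check: all required cells visited; 6 ≤ 6 moves.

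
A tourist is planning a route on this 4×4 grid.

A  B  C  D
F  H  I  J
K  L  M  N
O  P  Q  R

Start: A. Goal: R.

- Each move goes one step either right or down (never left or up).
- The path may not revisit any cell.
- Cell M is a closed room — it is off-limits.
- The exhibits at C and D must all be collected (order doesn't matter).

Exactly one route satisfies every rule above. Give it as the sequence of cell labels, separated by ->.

A -> B -> C -> D -> J -> N -> R

Moves only go right or down, so the column and row indices never decrease.
Route from A: right 3 to D, down 3 to R — 6 moves in all.
Check: all required cells visited.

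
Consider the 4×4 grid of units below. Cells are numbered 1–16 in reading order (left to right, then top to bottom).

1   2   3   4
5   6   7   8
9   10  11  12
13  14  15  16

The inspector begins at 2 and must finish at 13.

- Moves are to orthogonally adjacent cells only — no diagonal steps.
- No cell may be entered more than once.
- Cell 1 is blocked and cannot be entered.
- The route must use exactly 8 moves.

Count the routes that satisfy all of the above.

Need simple routes of exactly 8 moves from 2 to 13 (Manhattan distance 4, so 2 moves are spent on a detour and 2 undoing it).
Branch systematically from the start, pruning whenever the remaining move budget drops below the Manhattan distance to 13 or differs from it in parity. Grouping the completions by first move — via 6: 8; via 3: 19 — and summing: 8 + 19 = 27.
That gives 27 routes.

27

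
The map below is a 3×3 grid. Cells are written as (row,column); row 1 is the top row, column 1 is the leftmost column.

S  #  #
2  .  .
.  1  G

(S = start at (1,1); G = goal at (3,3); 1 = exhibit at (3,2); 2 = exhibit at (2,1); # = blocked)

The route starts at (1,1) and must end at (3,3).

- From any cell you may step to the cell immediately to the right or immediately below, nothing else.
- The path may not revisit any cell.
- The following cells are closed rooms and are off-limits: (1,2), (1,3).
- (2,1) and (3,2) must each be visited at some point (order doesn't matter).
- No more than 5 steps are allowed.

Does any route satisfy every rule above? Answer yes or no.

yes

One route that works: (1,1) → (2,1) → (3,1) → (3,2) → (3,3).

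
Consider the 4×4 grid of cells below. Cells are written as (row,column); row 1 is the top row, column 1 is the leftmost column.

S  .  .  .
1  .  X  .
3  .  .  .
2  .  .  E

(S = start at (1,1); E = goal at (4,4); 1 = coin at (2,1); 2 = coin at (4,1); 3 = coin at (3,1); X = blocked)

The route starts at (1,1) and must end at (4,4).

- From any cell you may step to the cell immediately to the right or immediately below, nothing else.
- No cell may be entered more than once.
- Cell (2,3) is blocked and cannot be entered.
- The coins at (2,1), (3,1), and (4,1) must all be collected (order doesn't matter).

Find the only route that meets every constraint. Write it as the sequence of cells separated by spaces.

(1,1) (2,1) (3,1) (4,1) (4,2) (4,3) (4,4)

Moves only go right or down, so the column and row indices never decrease.
Route from (1,1): down 3 to (4,1), right 3 to (4,4) — 6 moves in all.
Check: all required cells visited.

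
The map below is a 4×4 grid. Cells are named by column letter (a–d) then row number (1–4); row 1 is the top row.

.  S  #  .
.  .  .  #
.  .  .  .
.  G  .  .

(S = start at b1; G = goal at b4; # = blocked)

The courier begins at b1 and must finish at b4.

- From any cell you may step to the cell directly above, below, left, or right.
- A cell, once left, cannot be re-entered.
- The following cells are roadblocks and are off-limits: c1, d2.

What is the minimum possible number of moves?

The Manhattan distance from b1 to b4 is |1−4| + |2−2| = 3, so at least 3 moves are needed.
A route of 3 moves achieves this: b1 → b2 → b3 → b4.
Since 3 matches the lower bound, it is optimal.

3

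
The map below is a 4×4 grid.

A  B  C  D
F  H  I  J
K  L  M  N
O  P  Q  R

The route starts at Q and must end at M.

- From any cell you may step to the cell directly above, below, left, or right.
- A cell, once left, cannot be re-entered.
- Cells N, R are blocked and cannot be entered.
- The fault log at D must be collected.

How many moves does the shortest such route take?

9

Any route passes through D somewhere between Q and M. Summing Manhattan distances along the two legs (Q → D → M) gives a lower bound of 4 + 3 = 7 moves.
The shortest route satisfying every rule uses 9 moves: Q → P → L → H → B → C → D → J → I → M.
The no-revisit rule (legs can't share cells) pushes the minimum above the 7-move bound; an exhaustive check rules out every length from 7 to 8, leaving 9 as the minimum.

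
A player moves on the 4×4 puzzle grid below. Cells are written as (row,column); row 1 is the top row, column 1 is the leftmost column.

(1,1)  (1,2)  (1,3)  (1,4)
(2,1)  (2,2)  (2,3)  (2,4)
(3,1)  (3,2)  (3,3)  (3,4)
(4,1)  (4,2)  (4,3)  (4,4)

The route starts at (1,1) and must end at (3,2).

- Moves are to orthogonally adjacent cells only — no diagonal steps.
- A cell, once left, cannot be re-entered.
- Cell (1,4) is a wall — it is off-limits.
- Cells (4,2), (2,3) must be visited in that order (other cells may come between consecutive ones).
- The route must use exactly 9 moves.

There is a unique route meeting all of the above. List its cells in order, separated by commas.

The waypoints must appear in the order (4,2), (2,3), with no cell reused.
Route from (1,1): 3× down (reaching (4,1)), 2× right (reaching (4,3)), 2× up (reaching (2,3)), left to (2,2), down to (3,2) — 9 moves in all.
Check: order respected ((4,2) at step 4, (2,3) at step 7); 9 moves as required.

(1,1), (2,1), (3,1), (4,1), (4,2), (4,3), (3,3), (2,3), (2,2), (3,2)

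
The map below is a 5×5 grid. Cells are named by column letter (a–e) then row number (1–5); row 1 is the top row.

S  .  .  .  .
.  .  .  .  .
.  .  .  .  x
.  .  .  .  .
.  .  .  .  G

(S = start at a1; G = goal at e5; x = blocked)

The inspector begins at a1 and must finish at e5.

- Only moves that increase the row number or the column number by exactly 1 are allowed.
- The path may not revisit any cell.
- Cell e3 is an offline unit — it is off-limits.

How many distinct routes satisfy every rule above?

A right/down-only route from a1 to e5 makes exactly 4 down-moves and 4 right-moves in some order.
With no other constraints that would be C(8,4) = 70 routes.
Subtract routes through each blocked cell (inclusion–exclusion for overlaps): − through e3: 15 → 55.
That gives 55 routes.

55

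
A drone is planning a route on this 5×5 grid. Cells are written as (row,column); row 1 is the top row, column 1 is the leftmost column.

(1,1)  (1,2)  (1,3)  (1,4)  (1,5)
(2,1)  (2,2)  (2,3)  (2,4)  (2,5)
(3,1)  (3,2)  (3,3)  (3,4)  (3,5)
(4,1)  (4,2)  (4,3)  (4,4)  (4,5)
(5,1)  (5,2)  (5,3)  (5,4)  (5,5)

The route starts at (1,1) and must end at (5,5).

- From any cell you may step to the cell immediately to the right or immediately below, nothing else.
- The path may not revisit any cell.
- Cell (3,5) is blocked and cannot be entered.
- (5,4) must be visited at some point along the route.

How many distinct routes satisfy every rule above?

35

A right/down-only route from (1,1) to (5,5) makes exactly 4 down-moves and 4 right-moves in some order.
With no other constraints that would be C(8,4) = 70 routes.
Split at (5,4) and multiply the segment counts (each segment already excludes blocked cells): (1,1)→(5,4): 35; (5,4)→(5,5): 1; product = 35.
That gives 35 routes.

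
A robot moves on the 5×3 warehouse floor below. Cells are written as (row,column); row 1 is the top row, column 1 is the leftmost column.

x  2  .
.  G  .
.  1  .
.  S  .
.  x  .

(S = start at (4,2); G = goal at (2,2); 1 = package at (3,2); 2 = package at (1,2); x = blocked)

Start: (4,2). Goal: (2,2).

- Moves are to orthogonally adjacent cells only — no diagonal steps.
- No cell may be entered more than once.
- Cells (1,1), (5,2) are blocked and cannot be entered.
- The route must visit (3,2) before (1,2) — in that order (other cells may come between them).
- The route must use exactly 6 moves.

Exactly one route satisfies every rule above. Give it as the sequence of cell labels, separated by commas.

(4,2), (3,2), (3,3), (2,3), (1,3), (1,2), (2,2)

The waypoints must appear in the order (3,2), (1,2), with no cell reused.
Route from (4,2): up to (3,2), right to (3,3), 2× up (reaching (1,3)), left to (1,2), down to (2,2) — 6 moves in all.
Check: order respected (1 at step 1, 2 at step 5); 6 moves as required.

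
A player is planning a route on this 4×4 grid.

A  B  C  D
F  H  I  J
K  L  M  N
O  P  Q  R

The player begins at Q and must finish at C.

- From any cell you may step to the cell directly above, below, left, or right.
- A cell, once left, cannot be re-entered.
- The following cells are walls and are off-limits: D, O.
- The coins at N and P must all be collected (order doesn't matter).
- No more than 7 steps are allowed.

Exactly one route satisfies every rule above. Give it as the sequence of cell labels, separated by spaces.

Q P L M N J I C

The 7-move cap with required stops at N, P leaves no slack for detours.
Route from Q: left 1 to P, up 1 to L, right 2 to N, up 1 to J, left 1 to I, up 1 to C — 7 moves in all.
Check: all required cells visited; 7 ≤ 7 moves.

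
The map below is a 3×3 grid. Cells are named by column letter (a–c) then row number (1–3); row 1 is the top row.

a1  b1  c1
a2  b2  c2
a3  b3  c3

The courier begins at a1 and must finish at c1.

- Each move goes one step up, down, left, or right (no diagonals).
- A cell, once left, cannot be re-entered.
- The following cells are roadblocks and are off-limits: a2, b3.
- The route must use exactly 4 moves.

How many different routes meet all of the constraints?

1

Need simple routes of exactly 4 moves from a1 to c1 (Manhattan distance 2, so 1 moves are spent on a detour and 1 undoing it).
Enumerating: a1 b1 b2 c2 c1.
That gives 1 route.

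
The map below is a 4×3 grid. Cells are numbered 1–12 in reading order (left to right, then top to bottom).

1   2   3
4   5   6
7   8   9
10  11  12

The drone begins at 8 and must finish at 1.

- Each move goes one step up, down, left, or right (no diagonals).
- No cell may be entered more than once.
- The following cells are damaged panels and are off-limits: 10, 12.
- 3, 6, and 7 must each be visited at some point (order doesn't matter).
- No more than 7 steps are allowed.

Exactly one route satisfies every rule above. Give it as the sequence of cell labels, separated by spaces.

The 7-move cap with required stops at 3, 6, 7 leaves no slack for detours.
Route from 8: left to 7, up to 4, 2× right (reaching 6), up to 3, 2× left (reaching 1) — 7 moves in all.
Check: all required cells visited; 7 ≤ 7 moves.

8 7 4 5 6 3 2 1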